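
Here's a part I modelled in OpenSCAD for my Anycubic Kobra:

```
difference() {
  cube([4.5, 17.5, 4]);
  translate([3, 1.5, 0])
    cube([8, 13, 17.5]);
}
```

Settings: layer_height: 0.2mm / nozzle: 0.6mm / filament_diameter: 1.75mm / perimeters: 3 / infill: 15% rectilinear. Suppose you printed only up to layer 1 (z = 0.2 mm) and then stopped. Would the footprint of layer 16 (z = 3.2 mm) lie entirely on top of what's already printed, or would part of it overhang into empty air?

Compare the two slices. At z = 0.2: the 4.5×17.5 cube contributes its full rectangle (area 78.75 mm²); the cube at (3, 1.5) is present — its section is the full 8×13 rectangle (area 104.00 mm²); Subtracting the remaining from the first: starting from the 4.5×17.5 cube (78.75 mm²), the 8×13 cube at (3, 1.5) partially overlaps it — only the 19.50 mm² overlap (of its 104.00 mm²) is removed, clipping the outline — area = 59.25 mm². At z = 3.2: the cube is present — its section is the full 4.5×17.5 rectangle (area 78.75 mm²); the cube at (3, 1.5) is present — its section is the full 8×13 rectangle (area 104.00 mm²); Subtracting the remaining from the first: starting from the 4.5×17.5 cube (78.75 mm²), the 8×13 cube at (3, 1.5) partially overlaps it — only the 19.50 mm² overlap (of its 104.00 mm²) is removed, clipping the outline — area = 59.25 mm². Checking containment: the cross-section at z = 3.2 is a subset of the cross-section at z = 0.2.

entirely on top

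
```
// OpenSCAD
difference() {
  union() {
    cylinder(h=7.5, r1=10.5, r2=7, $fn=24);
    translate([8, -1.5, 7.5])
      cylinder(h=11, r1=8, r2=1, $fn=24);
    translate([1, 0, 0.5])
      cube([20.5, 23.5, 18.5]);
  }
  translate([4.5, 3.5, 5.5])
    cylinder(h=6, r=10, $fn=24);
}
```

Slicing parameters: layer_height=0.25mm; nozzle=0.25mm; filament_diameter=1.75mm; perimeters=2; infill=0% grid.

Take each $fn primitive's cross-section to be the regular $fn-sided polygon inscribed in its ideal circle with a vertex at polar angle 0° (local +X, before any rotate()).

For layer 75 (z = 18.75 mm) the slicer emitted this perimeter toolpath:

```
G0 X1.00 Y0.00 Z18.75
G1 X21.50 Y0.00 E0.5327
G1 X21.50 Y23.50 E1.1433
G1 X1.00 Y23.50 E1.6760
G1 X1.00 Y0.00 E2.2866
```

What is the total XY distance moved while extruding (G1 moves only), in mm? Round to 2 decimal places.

88.00 mm

Sum the Euclidean lengths of each G1 segment: total = 88.00 mm.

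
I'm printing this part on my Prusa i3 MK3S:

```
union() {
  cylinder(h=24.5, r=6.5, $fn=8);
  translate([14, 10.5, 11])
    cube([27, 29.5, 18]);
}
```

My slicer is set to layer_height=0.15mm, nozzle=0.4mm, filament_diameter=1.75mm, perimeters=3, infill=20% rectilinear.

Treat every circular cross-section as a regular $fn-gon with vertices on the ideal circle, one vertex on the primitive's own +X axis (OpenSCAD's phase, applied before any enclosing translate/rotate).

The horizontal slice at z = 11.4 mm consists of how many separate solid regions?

At z = 11.4 mm: the cylinder: section is a regular 8-gon, circumradius r=6.5; the cube at (14, 10.5) (footprint 27×29.5) is included at this height; Combining (union): the 2 present regions are separate (no shared area or edge), so areas and boundary lengths simply add and each stays a separate island — 2 connected regions. The result has 2 disconnected regions.

2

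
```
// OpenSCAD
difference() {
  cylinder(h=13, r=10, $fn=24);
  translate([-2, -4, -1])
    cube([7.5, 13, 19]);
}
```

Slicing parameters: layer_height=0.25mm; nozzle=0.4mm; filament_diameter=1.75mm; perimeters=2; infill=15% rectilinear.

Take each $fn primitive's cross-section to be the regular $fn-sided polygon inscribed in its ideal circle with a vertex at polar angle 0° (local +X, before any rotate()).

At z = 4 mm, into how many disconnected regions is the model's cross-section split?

1

At z = 4 mm: the cylinder: section is a regular 24-gon, circumradius r=10; the 7.5×13 cube at (-2, -4) contributes its full rectangle; Taking the first minus the rest: starting from the r=10 cylinder, the 7.5×13 cube at (-2, -4) partially overlaps it — only the 97.09 mm² overlap (of its 97.50 mm²) is removed, clipping the outline — 1 connected region. The result has 1 disconnected region.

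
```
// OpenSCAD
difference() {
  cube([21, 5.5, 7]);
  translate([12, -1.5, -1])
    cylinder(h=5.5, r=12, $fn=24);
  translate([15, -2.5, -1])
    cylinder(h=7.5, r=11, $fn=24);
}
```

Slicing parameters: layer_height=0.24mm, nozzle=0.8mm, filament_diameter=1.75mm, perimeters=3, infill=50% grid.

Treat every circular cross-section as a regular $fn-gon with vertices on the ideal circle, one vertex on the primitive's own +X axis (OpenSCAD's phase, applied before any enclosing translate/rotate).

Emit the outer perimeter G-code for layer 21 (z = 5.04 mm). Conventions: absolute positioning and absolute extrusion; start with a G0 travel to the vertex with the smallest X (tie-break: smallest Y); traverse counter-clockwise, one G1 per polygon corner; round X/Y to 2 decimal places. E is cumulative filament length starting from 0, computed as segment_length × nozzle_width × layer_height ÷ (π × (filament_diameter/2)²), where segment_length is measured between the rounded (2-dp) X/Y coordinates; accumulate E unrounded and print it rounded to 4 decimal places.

At z = 5.04 mm: the cube is present — its section is the full 21×5.5 rectangle; the cylinder at (12, -1.5) does not reach this height (z outside [-1, 4.5]); the cylinder at (15, -2.5): section is a regular 24-gon, circumradius r=11; Taking the first minus the rest: starting from the 21×5.5 cube, the r=11 cylinder at (15, -2.5) partially overlaps it — only the 84.83 mm² overlap (of its 375.81 mm²) is removed, clipping the outline — 1 connected region. The outline is a single polygon with 7 vertices. Extrusion per mm of travel: 0.8 × 0.24 / (π × 0.875²) = 0.079824. Accumulating E over each segment gives final E = 1.8998.

G0 X0.00 Y0.00 Z5.04
G1 X4.33 Y0.00 E0.3456
G1 X4.37 Y0.35 E0.3738
G1 X5.47 Y3.00 E0.6028
G1 X7.22 Y5.28 E0.8322
G1 X7.51 Y5.50 E0.8613
G1 X0.00 Y5.50 E1.4608
G1 X0.00 Y0.00 E1.8998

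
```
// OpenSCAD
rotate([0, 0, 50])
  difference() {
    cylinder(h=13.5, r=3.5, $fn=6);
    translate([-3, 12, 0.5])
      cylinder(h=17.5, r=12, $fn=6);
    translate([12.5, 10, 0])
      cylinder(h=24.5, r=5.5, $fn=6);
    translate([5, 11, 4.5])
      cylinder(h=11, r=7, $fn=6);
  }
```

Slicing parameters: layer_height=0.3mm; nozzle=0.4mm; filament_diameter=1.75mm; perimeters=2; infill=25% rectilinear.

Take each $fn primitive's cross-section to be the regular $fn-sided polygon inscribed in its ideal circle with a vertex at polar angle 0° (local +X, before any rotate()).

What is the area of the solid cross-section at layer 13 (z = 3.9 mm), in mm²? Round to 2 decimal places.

25.67 mm²

At z = 3.9 mm: the cylinder: section is a regular 6-gon, circumradius r=3.5 (area = (6/2)·3.500²·sin(360°/6) = 31.83 mm²); the r=12 cylinder at (-3, 12) contributes a regular 6-gon of circumradius 12 (area = (6/2)·12.000²·sin(360°/6) = 374.12 mm²); the cylinder at (12.5, 10): section is a regular 6-gon, circumradius r=5.5 (area = (6/2)·5.500²·sin(360°/6) = 78.59 mm²); the cylinder at (5, 11) is absent (z outside [4.5, 15.5]); After the difference (first − rest): starting from the r=3.5 cylinder (31.83 mm²), the r=12 cylinder at (-3, 12) partially overlaps it — only the 6.15 mm² overlap (of its 374.12 mm²) is removed, clipping the outline; the r=5.5 cylinder at (12.5, 10) misses the remaining region (no effect) — area = 25.67 mm²; (whole slice rotated 50° about Z — lengths, areas and connectivity unchanged). Overall, the cross-section is a single solid region. Net area = 25.67 mm².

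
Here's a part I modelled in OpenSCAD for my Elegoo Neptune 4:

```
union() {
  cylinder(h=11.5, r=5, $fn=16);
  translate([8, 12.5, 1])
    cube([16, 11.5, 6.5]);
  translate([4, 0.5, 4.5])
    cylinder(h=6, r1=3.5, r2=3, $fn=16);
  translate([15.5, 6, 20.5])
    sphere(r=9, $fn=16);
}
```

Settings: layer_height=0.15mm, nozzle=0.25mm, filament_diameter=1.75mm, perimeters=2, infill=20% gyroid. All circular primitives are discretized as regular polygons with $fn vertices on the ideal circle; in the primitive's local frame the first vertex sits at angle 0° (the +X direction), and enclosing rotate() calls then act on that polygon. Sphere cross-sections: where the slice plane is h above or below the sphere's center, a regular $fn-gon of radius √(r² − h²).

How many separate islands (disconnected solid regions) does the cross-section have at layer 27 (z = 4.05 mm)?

2

At z = 4.05 mm: the r=5 cylinder contributes a regular 16-gon of circumradius 5; the 16×11.5 cube at (8, 12.5) contributes its full rectangle; the cone at (4, 0.5) is absent (z outside [4.5, 10.5]); the sphere at (15.5, 6) is not intersected at this z (|z−center|=16.450 > r=9); Combining (union): the 2 present regions are separate (no shared area or edge), so areas and boundary lengths simply add and each stays a separate island — 2 connected regions. Overall, the cross-section has 2 separate islands. Island count = 2.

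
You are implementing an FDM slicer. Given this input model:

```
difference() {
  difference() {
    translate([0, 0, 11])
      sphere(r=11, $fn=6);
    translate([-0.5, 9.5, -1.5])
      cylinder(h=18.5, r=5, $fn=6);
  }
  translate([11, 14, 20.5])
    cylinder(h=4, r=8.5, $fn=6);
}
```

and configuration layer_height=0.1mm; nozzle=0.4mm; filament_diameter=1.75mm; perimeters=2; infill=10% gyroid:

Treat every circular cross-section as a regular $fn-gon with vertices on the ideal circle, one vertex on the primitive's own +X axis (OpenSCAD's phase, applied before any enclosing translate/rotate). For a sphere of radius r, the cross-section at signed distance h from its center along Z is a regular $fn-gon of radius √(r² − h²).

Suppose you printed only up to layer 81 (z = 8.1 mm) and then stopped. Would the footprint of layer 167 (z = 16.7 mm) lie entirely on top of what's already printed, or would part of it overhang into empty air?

entirely on top

Compare the two slices. At z = 8.1: the sphere: section is a regular 6-gon, circumradius = √(r²−h²) = √(11²−2.9²) = 10.611 (area = (6/2)·10.611²·sin(360°/6) = 292.52 mm²); the r=5 cylinder at (-0.5, 9.5) gives a regular 6-gon of circumradius 5 (constant along its height) (area = (6/2)·5.000²·sin(360°/6) = 64.95 mm²); Subtracting the remaining from the first: starting from the r=11 sphere (292.52 mm²), the r=5 cylinder at (-0.5, 9.5) partially overlaps it — only the 29.42 mm² overlap (of its 64.95 mm²) is removed, clipping the outline — area = 263.09 mm²; the cylinder at (11, 14) is not intersected at this z (z outside [20.5, 24.5]); After the difference (first − rest): none of the subtracted shapes is present at this height, so that combined region is unchanged — area = 263.09 mm². At z = 16.7: the r=11 sphere contributes a regular 6-gon of circumradius √(11²−5.7²) = 9.408 (area = (6/2)·9.408²·sin(360°/6) = 229.96 mm²); the r=5 cylinder at (-0.5, 9.5) contributes a regular 6-gon of circumradius 5 (area = (6/2)·5.000²·sin(360°/6) = 64.95 mm²); After the difference (first − rest): starting from the r=11 sphere (229.96 mm²), the r=5 cylinder at (-0.5, 9.5) partially overlaps it — only the 20.01 mm² overlap (of its 64.95 mm²) is removed, clipping the outline — area = 209.95 mm²; the cylinder at (11, 14) does not reach this height (z outside [20.5, 24.5]); Subtracting the remaining from the first: none of the subtracted shapes is present at this height, so the result so far is unchanged — area = 209.95 mm². Checking containment: the cross-section at z = 16.7 is a subset of the cross-section at z = 8.1.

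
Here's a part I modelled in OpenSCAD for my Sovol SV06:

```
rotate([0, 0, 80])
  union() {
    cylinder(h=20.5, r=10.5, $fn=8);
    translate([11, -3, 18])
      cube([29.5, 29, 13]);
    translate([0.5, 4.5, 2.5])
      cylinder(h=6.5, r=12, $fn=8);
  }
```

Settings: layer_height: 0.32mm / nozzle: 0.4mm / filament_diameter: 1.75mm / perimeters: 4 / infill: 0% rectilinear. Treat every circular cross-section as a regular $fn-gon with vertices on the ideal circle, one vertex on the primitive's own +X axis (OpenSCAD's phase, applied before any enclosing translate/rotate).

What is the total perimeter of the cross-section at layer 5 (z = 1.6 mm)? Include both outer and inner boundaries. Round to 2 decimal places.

64.29 mm

At z = 1.6 mm: the r=10.5 cylinder contributes a regular 8-gon of circumradius 10.5 (perimeter = 2·8·10.500·sin(180°/8) = 64.29 mm); the cube at (11, -3) is not intersected at this z (z outside [18, 31]); the cylinder at (0.5, 4.5) does not reach this height (z outside [2.5, 9]); Combining (union): only the r=10.5 cylinder is present, so the union is just that shape — boundary = 64.29 mm; (whole slice rotated 80° about Z — lengths, areas and connectivity unchanged). Overall, the cross-section is a single solid region. Total boundary length (outer) = 64.29 mm.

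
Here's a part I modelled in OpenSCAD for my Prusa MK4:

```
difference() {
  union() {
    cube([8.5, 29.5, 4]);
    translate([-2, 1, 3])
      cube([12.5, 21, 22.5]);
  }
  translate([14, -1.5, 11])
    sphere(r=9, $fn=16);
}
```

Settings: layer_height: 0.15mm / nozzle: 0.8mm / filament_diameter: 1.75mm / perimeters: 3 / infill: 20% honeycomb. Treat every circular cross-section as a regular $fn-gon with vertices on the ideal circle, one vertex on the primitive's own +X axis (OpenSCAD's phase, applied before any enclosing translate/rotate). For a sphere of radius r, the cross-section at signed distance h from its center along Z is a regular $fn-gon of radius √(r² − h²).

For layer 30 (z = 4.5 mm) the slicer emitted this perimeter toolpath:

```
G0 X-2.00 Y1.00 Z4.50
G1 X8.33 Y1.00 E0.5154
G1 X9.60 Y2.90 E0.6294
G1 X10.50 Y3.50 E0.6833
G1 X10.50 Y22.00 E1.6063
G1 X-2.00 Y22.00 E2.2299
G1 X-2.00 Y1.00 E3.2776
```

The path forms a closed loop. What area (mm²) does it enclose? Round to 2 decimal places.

Apply the shoelace formula to the sequence of (X, Y) vertices; enclosed area = 259.31 mm².

259.31 mm²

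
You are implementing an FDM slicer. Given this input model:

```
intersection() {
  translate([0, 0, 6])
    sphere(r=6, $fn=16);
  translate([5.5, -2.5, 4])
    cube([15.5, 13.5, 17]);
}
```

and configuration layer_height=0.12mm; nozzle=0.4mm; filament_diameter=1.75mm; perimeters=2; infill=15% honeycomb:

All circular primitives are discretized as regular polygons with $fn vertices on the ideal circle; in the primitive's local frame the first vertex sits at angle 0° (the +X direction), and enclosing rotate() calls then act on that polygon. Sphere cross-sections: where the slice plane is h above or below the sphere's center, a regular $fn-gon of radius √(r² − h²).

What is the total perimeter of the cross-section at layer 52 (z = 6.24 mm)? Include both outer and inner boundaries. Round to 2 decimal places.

9.52 mm

At z = 6.24 mm: the sphere: section is a regular 16-gon, circumradius = √(r²−h²) = √(6²−0.24²) = 5.995 (perimeter = 2·16·5.995·sin(180°/16) = 37.43 mm); the cube at (5.5, -2.5) (footprint 15.5×13.5) is included at this height (perimeter 58.00 mm); Keeping only the common overlap: the 15.5×13.5 cube at (5.5, -2.5) partially overlaps the r=6 sphere; clipping to the common part keeps 1.23 mm² — boundary = 9.52 mm. Overall, the cross-section is a single solid region. Total boundary length (outer) = 9.52 mm.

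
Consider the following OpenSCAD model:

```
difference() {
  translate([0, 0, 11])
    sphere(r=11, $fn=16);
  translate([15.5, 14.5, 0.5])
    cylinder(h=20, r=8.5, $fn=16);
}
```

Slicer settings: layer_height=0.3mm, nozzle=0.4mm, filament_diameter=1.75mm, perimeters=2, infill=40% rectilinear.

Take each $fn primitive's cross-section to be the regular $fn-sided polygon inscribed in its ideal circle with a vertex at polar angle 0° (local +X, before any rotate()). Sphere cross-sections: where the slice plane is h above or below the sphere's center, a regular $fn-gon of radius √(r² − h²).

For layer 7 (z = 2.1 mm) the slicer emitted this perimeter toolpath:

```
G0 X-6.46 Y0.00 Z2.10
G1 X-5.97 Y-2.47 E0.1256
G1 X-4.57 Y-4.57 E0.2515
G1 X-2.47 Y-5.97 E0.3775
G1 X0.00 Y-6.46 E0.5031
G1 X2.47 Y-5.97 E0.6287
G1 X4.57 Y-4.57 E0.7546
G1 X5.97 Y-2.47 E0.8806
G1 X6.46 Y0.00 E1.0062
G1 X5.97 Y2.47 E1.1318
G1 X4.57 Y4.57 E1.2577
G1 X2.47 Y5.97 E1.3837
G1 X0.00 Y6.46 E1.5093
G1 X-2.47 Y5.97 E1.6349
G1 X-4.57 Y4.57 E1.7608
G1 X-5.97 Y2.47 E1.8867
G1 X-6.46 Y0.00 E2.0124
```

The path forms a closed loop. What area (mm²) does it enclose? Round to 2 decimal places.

Apply the shoelace formula to the sequence of (X, Y) vertices; enclosed area = 127.80 mm².

127.80 mm²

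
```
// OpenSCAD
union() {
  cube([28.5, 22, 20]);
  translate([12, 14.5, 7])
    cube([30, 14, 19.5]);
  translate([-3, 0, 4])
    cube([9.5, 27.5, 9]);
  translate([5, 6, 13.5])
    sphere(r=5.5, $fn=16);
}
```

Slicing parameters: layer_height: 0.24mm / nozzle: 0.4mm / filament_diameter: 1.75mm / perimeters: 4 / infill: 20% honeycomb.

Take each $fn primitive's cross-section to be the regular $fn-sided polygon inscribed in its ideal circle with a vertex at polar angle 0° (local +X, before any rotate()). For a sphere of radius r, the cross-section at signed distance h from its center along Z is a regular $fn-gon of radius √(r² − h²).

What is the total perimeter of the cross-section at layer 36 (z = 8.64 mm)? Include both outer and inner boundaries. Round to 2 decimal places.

At z = 8.64 mm: the 28.5×22 cube contributes its full rectangle (perimeter 101.00 mm); the cube at (12, 14.5) is present — its section is the full 30×14 rectangle (perimeter 88.00 mm); the cube at (-3, 0) is present — its section is the full 9.5×27.5 rectangle (perimeter 74.00 mm); the r=5.5 sphere at (5, 6) slices to a regular 16-gon of circumradius 2.575 (√(r²−h²) with h=4.86 from center) (perimeter = 2·16·2.575·sin(180°/16) = 16.08 mm); Merging all regions: the regions partially overlap (shared area 287.05 mm²), so the edge portions inside another operand are dropped and the merged outline is re-measured after clipping — boundary = 158.00 mm. Overall, the cross-section is a single solid region. Total boundary length (outer) = 158.00 mm.

158.00 mm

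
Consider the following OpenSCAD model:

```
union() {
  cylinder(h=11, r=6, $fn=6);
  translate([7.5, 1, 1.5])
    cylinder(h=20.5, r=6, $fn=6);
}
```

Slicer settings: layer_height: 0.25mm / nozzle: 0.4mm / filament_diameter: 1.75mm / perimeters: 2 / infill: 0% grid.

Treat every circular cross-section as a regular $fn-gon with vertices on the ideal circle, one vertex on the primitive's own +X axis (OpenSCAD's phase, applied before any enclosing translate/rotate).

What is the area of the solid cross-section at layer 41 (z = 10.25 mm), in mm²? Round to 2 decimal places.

169.81 mm²

At z = 10.25 mm: the r=6 cylinder gives a regular 6-gon of circumradius 6 (constant along its height) (area = (6/2)·6.000²·sin(360°/6) = 93.53 mm²); the cylinder at (7.5, 1): section is a regular 6-gon, circumradius r=6 (area = (6/2)·6.000²·sin(360°/6) = 93.53 mm²); Taking the union: the regions partially overlap — summed areas 187.06 mm² minus the doubly-counted overlap 17.25 mm² gives 169.81 mm² — area = 169.81 mm². Overall, the cross-section is a single solid region. Net area = 169.81 mm².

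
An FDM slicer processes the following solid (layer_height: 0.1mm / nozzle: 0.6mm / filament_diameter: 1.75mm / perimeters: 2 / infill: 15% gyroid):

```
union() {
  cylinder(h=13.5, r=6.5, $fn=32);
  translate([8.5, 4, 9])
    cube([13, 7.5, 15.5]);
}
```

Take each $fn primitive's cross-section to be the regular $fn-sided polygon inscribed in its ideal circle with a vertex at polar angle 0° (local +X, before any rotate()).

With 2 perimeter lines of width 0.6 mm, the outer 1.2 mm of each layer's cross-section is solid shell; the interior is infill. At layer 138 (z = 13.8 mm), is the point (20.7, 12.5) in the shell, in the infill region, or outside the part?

outside

At z = 13.8 mm: the cylinder is not intersected at this z (z outside [0, 13.5]); the cube at (8.5, 4) is present — its section is the full 13×7.5 rectangle; Combining (union): only the 13×7.5 cube at (8.5, 4) is present, so the union is just that shape — 1 connected region. Overall, the cross-section is a single solid region. The nearest boundary edge runs (21.50, 11.50)→(8.50, 11.50); distance from the point to it = 1.00 mm. The point is not inside any of the regions above, so it lies outside the cross-section (1.00 mm from the nearest boundary).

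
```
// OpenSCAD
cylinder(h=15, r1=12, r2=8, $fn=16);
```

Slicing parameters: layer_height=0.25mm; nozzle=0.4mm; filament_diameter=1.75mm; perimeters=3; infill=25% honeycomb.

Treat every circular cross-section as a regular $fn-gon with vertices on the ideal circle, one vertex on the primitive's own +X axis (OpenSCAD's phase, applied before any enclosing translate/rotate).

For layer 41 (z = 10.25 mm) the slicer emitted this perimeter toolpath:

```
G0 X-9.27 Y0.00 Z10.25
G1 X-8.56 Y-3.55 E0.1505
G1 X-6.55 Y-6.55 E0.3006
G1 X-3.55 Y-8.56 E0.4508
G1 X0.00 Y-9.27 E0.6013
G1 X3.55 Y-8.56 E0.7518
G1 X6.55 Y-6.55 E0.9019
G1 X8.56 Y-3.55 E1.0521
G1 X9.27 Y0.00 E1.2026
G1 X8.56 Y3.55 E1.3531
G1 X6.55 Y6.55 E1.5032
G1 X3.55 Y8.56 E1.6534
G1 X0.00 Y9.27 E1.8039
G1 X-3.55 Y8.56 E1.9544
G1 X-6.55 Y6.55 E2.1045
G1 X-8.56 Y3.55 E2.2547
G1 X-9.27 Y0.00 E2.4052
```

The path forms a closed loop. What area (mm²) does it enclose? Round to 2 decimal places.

Apply the shoelace formula to the sequence of (X, Y) vertices; enclosed area = 262.90 mm².

262.90 mm²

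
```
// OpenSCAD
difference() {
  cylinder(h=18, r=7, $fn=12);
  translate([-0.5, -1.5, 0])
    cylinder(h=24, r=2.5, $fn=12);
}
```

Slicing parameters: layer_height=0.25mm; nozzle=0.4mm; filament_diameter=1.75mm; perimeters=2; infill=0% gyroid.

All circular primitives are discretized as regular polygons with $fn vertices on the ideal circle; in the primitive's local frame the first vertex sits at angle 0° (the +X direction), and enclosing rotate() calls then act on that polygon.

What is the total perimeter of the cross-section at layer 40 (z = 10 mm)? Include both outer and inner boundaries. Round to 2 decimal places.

59.01 mm

At z = 10 mm: the r=7 cylinder contributes a regular 12-gon of circumradius 7 (perimeter = 2·12·7.000·sin(180°/12) = 43.48 mm); the r=2.5 cylinder at (-0.5, -1.5) contributes a regular 12-gon of circumradius 2.5 (perimeter = 2·12·2.500·sin(180°/12) = 15.53 mm); Subtracting the remaining from the first: starting from the r=7 cylinder, the r=2.5 cylinder at (-0.5, -1.5) lies wholly inside it (removes its full 18.75 mm² and its 15.53 mm outline becomes a hole wall) — boundary (outer + 1 inner loop) = 59.01 mm. Overall, the cross-section is one region with 1 hole. Total boundary length (outer + inner) = 59.01 mm.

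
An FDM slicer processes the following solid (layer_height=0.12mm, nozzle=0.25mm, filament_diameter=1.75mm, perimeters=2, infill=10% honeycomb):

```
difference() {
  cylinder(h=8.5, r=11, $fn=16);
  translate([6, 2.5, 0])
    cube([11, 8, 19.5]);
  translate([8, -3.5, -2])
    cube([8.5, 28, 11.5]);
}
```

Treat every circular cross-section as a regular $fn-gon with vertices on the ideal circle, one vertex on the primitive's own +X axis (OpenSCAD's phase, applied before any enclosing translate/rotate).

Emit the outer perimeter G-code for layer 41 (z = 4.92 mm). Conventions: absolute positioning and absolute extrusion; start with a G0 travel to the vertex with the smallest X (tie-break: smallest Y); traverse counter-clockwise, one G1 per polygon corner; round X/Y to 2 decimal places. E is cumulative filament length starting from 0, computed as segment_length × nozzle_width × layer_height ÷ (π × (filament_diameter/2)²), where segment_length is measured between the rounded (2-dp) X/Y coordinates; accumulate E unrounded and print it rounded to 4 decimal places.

G0 X-11.00 Y0.00 Z4.92
G1 X-10.16 Y-4.21 E0.0535
G1 X-7.78 Y-7.78 E0.1071
G1 X-4.21 Y-10.16 E0.1606
G1 X0.00 Y-11.00 E0.2141
G1 X4.21 Y-10.16 E0.2677
G1 X7.78 Y-7.78 E0.3212
G1 X10.16 Y-4.21 E0.3747
G1 X10.30 Y-3.50 E0.3837
G1 X8.00 Y-3.50 E0.4124
G1 X8.00 Y2.50 E0.4872
G1 X6.00 Y2.50 E0.5122
G1 X6.00 Y8.97 E0.5929
G1 X4.21 Y10.16 E0.6197
G1 X0.00 Y11.00 E0.6732
G1 X-4.21 Y10.16 E0.7268
G1 X-7.78 Y7.78 E0.7803
G1 X-10.16 Y4.21 E0.8338
G1 X-11.00 Y0.00 E0.8874

At z = 4.92 mm: the r=11 cylinder gives a regular 16-gon of circumradius 11 (constant along its height); the 11×8 cube at (6, 2.5) contributes its full rectangle; the cube at (8, -3.5) (footprint 8.5×28) is included at this height; Taking the first minus the rest: starting from the r=11 cylinder, the 11×8 cube at (6, 2.5) partially overlaps it — only the 19.06 mm² overlap (of its 88.00 mm²) is removed, clipping the outline; the 8.5×28 cube at (8, -3.5) partially overlaps it — only the 16.16 mm² overlap (of its 238.00 mm²) is removed, clipping the outline — 1 connected region. The outline is a single polygon with 18 vertices. Extrusion per mm of travel: 0.25 × 0.12 / (π × 0.875²) = 0.012473. Accumulating E over each segment gives final E = 0.8874.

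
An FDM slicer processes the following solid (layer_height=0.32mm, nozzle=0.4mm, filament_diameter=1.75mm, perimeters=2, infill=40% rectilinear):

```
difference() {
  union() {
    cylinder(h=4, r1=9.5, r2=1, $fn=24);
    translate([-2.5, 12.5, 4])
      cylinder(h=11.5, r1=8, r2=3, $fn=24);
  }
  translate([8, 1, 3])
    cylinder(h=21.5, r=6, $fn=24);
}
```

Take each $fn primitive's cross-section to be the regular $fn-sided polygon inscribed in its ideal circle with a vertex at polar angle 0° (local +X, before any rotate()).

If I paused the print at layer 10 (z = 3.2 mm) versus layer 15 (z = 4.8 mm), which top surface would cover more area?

Layer 10 (z = 3.2): the cone: at t=0.800 of its height the radius interpolates to r₁+(r₂−r₁)t = 2.700, giving a regular 24-gon of that circumradius (area = (24/2)·2.700²·sin(360°/24) = 22.64 mm²); the cone at (-2.5, 12.5) does not reach this height (z outside [4, 15.5]); Combining (union): only the cone is present, so the union is just that shape — area = 22.64 mm²; the r=6 cylinder at (8, 1) gives a regular 24-gon of circumradius 6 (constant along its height) (area = (24/2)·6.000²·sin(360°/24) = 111.81 mm²); After the difference (first − rest): starting from the result so far (22.64 mm²), the r=6 cylinder at (8, 1) partially overlaps it — only the 1.14 mm² overlap (of its 111.81 mm²) is removed, clipping the outline — area = 21.50 mm². So its area = 21.50 mm². Layer 15 (z = 4.8): the cone is absent (z outside [0, 4]); the cone at (-2.5, 12.5) (r1=8→r2=3) has section circumradius 7.652 here — a regular 24-gon (area = (24/2)·7.652²·sin(360°/24) = 181.86 mm²); Taking the union: only the cone at (-2.5, 12.5) is present, so the union is just that shape — area = 181.86 mm²; the r=6 cylinder at (8, 1) gives a regular 24-gon of circumradius 6 (constant along its height) (area = (24/2)·6.000²·sin(360°/24) = 111.81 mm²); Subtracting the remaining from the first: starting from the result so far (181.86 mm²), the r=6 cylinder at (8, 1) misses the remaining region (no effect) — area = 181.86 mm². So its area = 181.86 mm². Layer 15 is larger (181.86 vs 21.50 mm²).

layer 15 (z = 4.8 mm)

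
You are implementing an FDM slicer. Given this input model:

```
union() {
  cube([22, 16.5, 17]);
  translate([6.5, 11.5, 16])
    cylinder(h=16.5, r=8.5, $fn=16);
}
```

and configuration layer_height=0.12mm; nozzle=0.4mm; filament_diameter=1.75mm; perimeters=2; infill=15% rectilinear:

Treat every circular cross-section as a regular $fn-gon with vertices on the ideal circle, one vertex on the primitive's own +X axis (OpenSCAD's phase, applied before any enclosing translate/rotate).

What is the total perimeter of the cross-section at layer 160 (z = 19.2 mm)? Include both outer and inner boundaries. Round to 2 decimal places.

53.06 mm

At z = 19.2 mm: the cube does not reach this height (z outside [0, 17]); the cylinder at (6.5, 11.5): section is a regular 16-gon, circumradius r=8.5 (perimeter = 2·16·8.500·sin(180°/16) = 53.06 mm); Merging all regions: only the r=8.5 cylinder at (6.5, 11.5) is present, so the union is just that shape — boundary = 53.06 mm. Overall, the cross-section is a single solid region. Total boundary length (outer) = 53.06 mm.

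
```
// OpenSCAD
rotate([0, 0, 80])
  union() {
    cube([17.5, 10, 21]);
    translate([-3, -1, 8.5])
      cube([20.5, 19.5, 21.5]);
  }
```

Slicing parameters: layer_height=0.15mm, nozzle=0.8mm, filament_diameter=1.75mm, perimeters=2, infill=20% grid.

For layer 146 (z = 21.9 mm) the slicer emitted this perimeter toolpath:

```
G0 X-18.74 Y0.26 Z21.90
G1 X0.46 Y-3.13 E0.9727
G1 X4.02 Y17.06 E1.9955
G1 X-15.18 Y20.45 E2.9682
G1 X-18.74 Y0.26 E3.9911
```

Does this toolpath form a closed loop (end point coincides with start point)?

Start point (G0): (-18.74, 0.26). End point (last G1): the path returns to the start — closed.

yes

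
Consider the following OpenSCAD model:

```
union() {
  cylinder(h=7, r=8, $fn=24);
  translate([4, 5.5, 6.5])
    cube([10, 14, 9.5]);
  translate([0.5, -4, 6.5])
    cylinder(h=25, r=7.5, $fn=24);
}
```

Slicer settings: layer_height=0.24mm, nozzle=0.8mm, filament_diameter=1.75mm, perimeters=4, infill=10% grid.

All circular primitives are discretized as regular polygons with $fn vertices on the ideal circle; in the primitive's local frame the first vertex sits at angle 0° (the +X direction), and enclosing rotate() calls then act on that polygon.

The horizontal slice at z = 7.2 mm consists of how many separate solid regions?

2

At z = 7.2 mm: the cylinder is absent (z outside [0, 7]); the cube at (4, 5.5) is present — its section is the full 10×14 rectangle; the cylinder at (0.5, -4): section is a regular 24-gon, circumradius r=7.5; Combining (union): the 2 present regions are separate (no shared area or edge), so areas and boundary lengths simply add and each stays a separate island — 2 connected regions. The result has 2 disconnected regions.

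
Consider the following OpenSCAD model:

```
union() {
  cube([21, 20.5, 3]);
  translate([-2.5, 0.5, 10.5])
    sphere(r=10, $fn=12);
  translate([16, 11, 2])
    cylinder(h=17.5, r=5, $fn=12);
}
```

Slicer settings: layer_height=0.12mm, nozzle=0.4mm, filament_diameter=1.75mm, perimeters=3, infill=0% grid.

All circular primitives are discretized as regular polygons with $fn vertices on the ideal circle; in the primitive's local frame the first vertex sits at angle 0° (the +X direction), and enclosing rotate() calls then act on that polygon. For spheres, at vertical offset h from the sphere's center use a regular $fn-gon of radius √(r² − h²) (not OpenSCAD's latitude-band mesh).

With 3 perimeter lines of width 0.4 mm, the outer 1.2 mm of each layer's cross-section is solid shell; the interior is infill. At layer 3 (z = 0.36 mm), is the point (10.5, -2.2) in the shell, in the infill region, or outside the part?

outside

At z = 0.36 mm: the cube (footprint 21×20.5) is included at this height; the sphere at (-2.5, 0.5) is absent (|z−center|=10.140 > r=10); the cylinder at (16, 11) is absent (z outside [2, 19.5]); Taking the union: only the 21×20.5 cube is present, so the union is just that shape — 1 connected region. Overall, the cross-section is a single solid region. The nearest boundary edge runs (0.00, 0.00)→(21.00, 0.00); distance from the point to it = 2.20 mm. The point is not inside any of the regions above, so it lies outside the cross-section (2.20 mm from the nearest boundary).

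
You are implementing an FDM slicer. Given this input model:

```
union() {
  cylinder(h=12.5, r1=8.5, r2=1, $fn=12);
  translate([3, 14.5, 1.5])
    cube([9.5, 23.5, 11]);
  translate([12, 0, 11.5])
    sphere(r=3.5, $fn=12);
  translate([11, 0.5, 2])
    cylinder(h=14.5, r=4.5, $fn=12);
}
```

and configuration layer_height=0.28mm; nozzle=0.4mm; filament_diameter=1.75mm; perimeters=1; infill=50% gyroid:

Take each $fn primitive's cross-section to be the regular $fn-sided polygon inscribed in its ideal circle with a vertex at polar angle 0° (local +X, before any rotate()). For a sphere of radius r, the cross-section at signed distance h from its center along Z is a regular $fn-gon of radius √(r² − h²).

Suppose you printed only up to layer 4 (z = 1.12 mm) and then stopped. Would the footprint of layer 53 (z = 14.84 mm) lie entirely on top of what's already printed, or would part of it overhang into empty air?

part overhangs

Compare the two slices. At z = 1.12: the cone (r1=8.5→r2=1) has section circumradius 7.828 here — a regular 12-gon (area = (12/2)·7.828²·sin(360°/12) = 183.83 mm²); the cube at (3, 14.5) is absent (z outside [1.5, 12.5]); the sphere at (12, 0) is absent (|z−center|=10.380 > r=3.5); the cylinder at (11, 0.5) does not reach this height (z outside [2, 16.5]); Combining (union): only the cone is present, so the union is just that shape — area = 183.83 mm². At z = 14.84: the cone is absent (z outside [0, 12.5]); the cube at (3, 14.5) is absent (z outside [1.5, 12.5]); the r=3.5 sphere at (12, 0) contributes a regular 12-gon of circumradius √(3.5²−3.34²) = 1.046 (area = (12/2)·1.046²·sin(360°/12) = 3.28 mm²); the r=4.5 cylinder at (11, 0.5) contributes a regular 12-gon of circumradius 4.5 (area = (12/2)·4.500²·sin(360°/12) = 60.75 mm²); Combining (union): the r=3.5 sphere at (12, 0) lies entirely inside the r=4.5 cylinder at (11, 0.5), so the union is just the r=4.5 cylinder at (11, 0.5) — area = 60.75 mm². Checking containment: at z = 14.84 the cross-section extends beyond the z = 1.12 cross-section by about 57.53 mm².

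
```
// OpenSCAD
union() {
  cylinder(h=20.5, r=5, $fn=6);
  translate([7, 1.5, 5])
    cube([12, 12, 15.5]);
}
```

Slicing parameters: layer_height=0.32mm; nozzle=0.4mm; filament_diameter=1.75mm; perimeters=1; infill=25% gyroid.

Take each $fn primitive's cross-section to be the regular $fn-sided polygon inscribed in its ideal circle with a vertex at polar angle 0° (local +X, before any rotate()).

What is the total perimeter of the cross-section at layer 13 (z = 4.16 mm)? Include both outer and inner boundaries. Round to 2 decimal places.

At z = 4.16 mm: the cylinder: section is a regular 6-gon, circumradius r=5 (perimeter = 2·6·5.000·sin(180°/6) = 30.00 mm); the cube at (7, 1.5) does not reach this height (z outside [5, 20.5]); Taking the union: only the r=5 cylinder is present, so the union is just that shape — boundary = 30.00 mm. Overall, the cross-section is a single solid region. Total boundary length (outer) = 30.00 mm.

30.00 mm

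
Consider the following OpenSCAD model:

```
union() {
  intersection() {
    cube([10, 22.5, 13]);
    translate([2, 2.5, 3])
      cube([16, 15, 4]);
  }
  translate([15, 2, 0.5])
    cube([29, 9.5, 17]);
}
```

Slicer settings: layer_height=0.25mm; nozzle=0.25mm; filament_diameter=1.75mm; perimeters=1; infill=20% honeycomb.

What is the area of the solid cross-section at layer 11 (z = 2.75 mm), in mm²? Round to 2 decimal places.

At z = 2.75 mm: the cube (footprint 10×22.5) is included at this height (area 225.00 mm²); the cube at (2, 2.5) is absent (z outside [3, 7]); After intersecting: at least one operand is absent at this height, so nothing remains; the cube at (15, 2) is present — its section is the full 29×9.5 rectangle (area 275.50 mm²); Merging all regions: only the 29×9.5 cube at (15, 2) is present, so the union is just that shape — area = 275.50 mm². Overall, the cross-section is a single solid region. Net area = 275.50 mm².

275.50 mm²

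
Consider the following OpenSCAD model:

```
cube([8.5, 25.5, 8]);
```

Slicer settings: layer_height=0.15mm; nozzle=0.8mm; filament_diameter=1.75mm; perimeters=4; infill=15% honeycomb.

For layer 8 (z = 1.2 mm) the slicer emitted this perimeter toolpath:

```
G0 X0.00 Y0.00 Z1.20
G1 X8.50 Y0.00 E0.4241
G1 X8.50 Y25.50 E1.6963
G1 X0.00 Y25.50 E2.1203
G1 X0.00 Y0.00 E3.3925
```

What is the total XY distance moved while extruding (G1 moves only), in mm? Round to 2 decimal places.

68.00 mm

Sum the Euclidean lengths of each G1 segment: total = 68.00 mm.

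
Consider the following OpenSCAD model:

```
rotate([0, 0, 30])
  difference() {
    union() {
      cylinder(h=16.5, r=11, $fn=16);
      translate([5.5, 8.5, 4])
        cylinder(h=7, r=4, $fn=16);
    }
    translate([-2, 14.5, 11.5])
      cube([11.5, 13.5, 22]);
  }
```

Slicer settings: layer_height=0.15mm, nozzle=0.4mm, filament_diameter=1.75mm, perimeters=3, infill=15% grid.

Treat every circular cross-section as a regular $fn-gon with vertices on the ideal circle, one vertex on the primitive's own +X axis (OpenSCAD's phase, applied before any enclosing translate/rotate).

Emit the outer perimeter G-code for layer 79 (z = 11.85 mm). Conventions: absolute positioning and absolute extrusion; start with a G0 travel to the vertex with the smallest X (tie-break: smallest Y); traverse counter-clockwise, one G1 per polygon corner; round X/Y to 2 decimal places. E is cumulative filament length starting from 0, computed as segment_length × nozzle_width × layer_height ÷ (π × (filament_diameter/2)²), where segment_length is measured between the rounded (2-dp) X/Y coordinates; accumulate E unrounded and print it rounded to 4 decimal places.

G0 X-10.91 Y-1.44 Z11.85
G1 X-9.53 Y-5.50 E0.1070
G1 X-6.70 Y-8.73 E0.2141
G1 X-2.85 Y-10.63 E0.3212
G1 X1.44 Y-10.91 E0.4284
G1 X5.50 Y-9.53 E0.5354
G1 X8.73 Y-6.70 E0.6425
G1 X10.63 Y-2.85 E0.7496
G1 X10.91 Y1.44 E0.8569
G1 X9.53 Y5.50 E0.9638
G1 X6.70 Y8.73 E1.0710
G1 X2.85 Y10.63 E1.1781
G1 X-1.44 Y10.91 E1.2853
G1 X-5.50 Y9.53 E1.3923
G1 X-8.73 Y6.70 E1.4994
G1 X-10.63 Y2.85 E1.6065
G1 X-10.91 Y-1.44 E1.7137

At z = 11.85 mm: the r=11 cylinder contributes a regular 16-gon of circumradius 11; the cylinder at (5.5, 8.5) does not reach this height (z outside [4, 11]); Combining (union): only the r=11 cylinder is present, so the union is just that shape — 1 connected region; the 11.5×13.5 cube at (-2, 14.5) contributes its full rectangle; After the difference (first − rest): starting from that combined region, the 11.5×13.5 cube at (-2, 14.5) misses the remaining region (no effect) — 1 connected region; (rotated 30° about Z; rotation is an isometry so areas/perimeters/island counts are preserved). The outline is a single polygon with 16 vertices. Extrusion per mm of travel: 0.4 × 0.15 / (π × 0.875²) = 0.024945. Accumulating E over each segment gives final E = 1.7137.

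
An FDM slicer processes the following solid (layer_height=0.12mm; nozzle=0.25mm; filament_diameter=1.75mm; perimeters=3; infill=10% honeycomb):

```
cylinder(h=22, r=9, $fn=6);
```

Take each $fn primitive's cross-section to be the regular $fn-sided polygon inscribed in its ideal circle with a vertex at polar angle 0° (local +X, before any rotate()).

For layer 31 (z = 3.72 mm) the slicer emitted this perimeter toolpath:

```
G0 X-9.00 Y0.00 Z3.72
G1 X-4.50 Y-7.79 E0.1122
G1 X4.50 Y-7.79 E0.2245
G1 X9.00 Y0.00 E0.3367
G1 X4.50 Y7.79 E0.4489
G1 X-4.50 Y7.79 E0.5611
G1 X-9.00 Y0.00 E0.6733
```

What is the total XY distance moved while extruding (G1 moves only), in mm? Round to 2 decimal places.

Sum the Euclidean lengths of each G1 segment: total = 53.99 mm.

53.99 mm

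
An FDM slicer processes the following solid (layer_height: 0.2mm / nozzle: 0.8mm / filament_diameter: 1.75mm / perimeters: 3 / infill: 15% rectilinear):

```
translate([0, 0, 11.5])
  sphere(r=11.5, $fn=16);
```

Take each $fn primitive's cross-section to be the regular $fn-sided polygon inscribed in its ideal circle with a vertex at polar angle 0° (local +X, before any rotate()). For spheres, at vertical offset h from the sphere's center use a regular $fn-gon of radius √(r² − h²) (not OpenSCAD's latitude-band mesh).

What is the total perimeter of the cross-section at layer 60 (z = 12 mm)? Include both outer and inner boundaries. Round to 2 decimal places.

71.73 mm

At z = 12 mm: the sphere: section is a regular 16-gon, circumradius = √(r²−h²) = √(11.5²−0.5²) = 11.489 (perimeter = 2·16·11.489·sin(180°/16) = 71.73 mm). Overall, the cross-section is a single solid region. Total boundary length (outer) = 71.73 mm.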